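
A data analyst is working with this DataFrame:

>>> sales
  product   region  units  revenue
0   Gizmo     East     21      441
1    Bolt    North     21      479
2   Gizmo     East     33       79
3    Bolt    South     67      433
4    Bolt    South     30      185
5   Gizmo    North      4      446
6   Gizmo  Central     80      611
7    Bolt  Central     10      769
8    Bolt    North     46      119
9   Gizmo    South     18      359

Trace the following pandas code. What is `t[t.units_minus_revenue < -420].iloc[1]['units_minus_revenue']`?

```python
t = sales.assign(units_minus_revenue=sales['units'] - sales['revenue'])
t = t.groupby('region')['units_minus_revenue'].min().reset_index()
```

add column units_minus_revenue = sales['units'] - sales['revenue']:
  product   region  units  revenue  units_minus_revenue
0   Gizmo     East     21      441                 -420
1    Bolt    North     21      479                 -458
2   Gizmo     East     33       79                  -46
3    Bolt    South     67      433                 -366
4    Bolt    South     30      185                 -155
5   Gizmo    North      4      446                 -442
6   Gizmo  Central     80      611                 -531
7    Bolt  Central     10      769                 -759
8    Bolt    North     46      119                  -73
9   Gizmo    South     18      359                 -341
group by region, min of units_minus_revenue:
region
Central   -759
East      -420
North     -458
South     -366
Name: units_minus_revenue, dtype: int64
reset_index():
    region  units_minus_revenue
0  Central                 -759
1     East                 -420
2    North                 -458
3    South                 -366
filter rows where units_minus_revenue < -420:
    region  units_minus_revenue
0  Central                 -759
2    North                 -458

-458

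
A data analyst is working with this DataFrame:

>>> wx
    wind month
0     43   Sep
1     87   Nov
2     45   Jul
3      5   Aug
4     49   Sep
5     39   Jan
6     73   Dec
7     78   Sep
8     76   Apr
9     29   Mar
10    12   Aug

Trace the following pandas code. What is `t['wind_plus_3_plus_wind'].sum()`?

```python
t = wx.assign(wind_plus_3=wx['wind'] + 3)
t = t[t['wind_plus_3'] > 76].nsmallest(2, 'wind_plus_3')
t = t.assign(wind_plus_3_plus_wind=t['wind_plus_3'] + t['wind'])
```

314

add column wind_plus_3 = wx['wind'] + 3:
    wind month  wind_plus_3
0     43   Sep           46
1     87   Nov           90
2     45   Jul           48
3      5   Aug            8
4     49   Sep           52
5     39   Jan           42
6     73   Dec           76
7     78   Sep           81
8     76   Apr           79
9     29   Mar           32
10    12   Aug           15
filter rows where wind_plus_3 > 76:
   wind month  wind_plus_3
1    87   Nov           90
7    78   Sep           81
8    76   Apr           79
take 2 rows with smallest wind_plus_3:
   wind month  wind_plus_3
8    76   Apr           79
7    78   Sep           81
add column wind_plus_3_plus_wind = t['wind_plus_3'] + t['wind']:
   wind month  wind_plus_3  wind_plus_3_plus_wind
8    76   Apr           79                    155
7    78   Sep           81                    159
Reading off the sum of column 'wind_plus_3_plus_wind', we get 314.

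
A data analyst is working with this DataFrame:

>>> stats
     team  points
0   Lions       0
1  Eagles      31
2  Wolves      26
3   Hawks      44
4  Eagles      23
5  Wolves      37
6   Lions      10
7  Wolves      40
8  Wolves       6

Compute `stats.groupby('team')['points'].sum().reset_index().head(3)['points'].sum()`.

group by team, sum of points:
team
Eagles     54
Hawks      44
Lions      10
Wolves    109
Name: points, dtype: int64
reset_index():
     team  points
0  Eagles      54
1   Hawks      44
2   Lions      10
3  Wolves     109
take first 3 rows:
     team  points
0  Eagles      54
1   Hawks      44
2   Lions      10
Then the sum of column 'points': 108

108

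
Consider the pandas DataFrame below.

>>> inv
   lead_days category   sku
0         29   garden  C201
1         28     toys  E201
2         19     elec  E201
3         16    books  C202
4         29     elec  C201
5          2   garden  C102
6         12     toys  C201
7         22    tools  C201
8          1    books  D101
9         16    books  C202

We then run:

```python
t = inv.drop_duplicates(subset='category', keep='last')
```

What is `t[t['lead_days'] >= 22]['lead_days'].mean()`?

drop duplicate category (keep=last):
   lead_days category   sku
4         29     elec  C201
5          2   garden  C102
6         12     toys  C201
7         22    tools  C201
9         16    books  C202
filter rows where lead_days >= 22:
   lead_days category   sku
4         29     elec  C201
7         22    tools  C201
Taking the mean of column 'lead_days' gives 25.5.

25.5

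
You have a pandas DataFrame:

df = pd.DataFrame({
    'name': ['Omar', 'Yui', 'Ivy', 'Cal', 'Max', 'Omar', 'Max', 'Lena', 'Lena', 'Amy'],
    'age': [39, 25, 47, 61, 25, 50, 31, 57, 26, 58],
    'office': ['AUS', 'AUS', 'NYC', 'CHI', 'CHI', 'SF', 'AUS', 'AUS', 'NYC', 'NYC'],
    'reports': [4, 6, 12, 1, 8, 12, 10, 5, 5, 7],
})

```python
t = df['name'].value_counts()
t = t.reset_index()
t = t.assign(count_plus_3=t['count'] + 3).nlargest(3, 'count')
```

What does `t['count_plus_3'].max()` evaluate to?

value_counts of name:
name
Omar    2
Max     2
Lena    2
Yui     1
Ivy     1
Cal     1
Amy     1
Name: count, dtype: int64
reset_index():
   name  count
0  Omar      2
1   Max      2
2  Lena      2
3   Yui      1
4   Ivy      1
5   Cal      1
6   Amy      1
add column count_plus_3 = t['count'] + 3:
   name  count  count_plus_3
0  Omar      2             5
1   Max      2             5
2  Lena      2             5
3   Yui      1             4
4   Ivy      1             4
5   Cal      1             4
6   Amy      1             4
take 3 rows with largest count:
   name  count  count_plus_3
0  Omar      2             5
1   Max      2             5
2  Lena      2             5
Finally, max of column 'count_plus_3' = 5.

5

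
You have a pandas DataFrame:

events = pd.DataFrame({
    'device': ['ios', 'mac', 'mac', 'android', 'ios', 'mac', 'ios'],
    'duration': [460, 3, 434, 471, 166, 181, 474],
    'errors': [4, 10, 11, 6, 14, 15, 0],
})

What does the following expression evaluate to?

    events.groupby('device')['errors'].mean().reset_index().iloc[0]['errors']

group by device, mean of errors:
device
android     6.0
ios         6.0
mac        12.0
Name: errors, dtype: float64
reset_index():
    device  errors
0  android     6.0
1      ios     6.0
2      mac    12.0
value at position 0, column 'errors' → 6.0

6.0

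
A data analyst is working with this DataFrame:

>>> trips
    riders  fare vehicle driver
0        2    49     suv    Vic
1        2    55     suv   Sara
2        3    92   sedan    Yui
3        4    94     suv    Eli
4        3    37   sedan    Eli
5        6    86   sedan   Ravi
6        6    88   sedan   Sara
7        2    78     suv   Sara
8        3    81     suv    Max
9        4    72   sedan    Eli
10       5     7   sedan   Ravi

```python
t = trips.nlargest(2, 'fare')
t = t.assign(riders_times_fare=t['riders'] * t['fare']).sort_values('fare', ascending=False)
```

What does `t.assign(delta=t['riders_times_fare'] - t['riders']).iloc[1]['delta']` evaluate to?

take 2 rows with largest fare:
   riders  fare vehicle driver
3       4    94     suv    Eli
2       3    92   sedan    Yui
add column riders_times_fare = t['riders'] * t['fare']:
   riders  fare vehicle driver  riders_times_fare
3       4    94     suv    Eli                376
2       3    92   sedan    Yui                276
sort by fare descending:
   riders  fare vehicle driver  riders_times_fare
3       4    94     suv    Eli                376
2       3    92   sedan    Yui                276
add column delta = t['riders_times_fare'] - t['riders']:
   riders  fare vehicle driver  riders_times_fare  delta
3       4    94     suv    Eli                376    372
2       3    92   sedan    Yui                276    273
Taking the value at position 1, column 'delta' gives 273.

273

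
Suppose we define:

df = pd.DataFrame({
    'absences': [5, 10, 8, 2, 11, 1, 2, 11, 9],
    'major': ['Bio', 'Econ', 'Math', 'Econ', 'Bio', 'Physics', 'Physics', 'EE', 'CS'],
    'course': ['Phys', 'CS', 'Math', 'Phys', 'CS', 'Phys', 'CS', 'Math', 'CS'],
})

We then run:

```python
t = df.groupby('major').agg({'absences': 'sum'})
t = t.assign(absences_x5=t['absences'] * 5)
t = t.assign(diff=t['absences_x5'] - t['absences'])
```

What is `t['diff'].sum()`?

group by major, sum of absences:
         absences
major            
Bio            16
CS              9
EE             11
Econ           12
Math            8
Physics         3
add column absences_x5 = t['absences'] * 5:
         absences  absences_x5
major                         
Bio            16           80
CS              9           45
EE             11           55
Econ           12           60
Math            8           40
Physics         3           15
add column diff = t['absences_x5'] - t['absences']:
         absences  absences_x5  diff
major                               
Bio            16           80    64
CS              9           45    36
EE             11           55    44
Econ           12           60    48
Math            8           40    32
Physics         3           15    12

236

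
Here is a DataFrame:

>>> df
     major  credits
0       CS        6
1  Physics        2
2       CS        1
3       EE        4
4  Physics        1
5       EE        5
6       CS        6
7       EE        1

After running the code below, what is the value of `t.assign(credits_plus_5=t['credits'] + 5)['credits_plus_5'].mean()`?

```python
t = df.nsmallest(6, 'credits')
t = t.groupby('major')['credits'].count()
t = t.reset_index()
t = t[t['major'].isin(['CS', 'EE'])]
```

7.0

take 6 rows with smallest credits:
     major  credits
2       CS        1
4  Physics        1
7       EE        1
1  Physics        2
3       EE        4
5       EE        5
group by major, count of credits:
major
CS         1
EE         3
Physics    2
Name: credits, dtype: int64
reset_index():
     major  credits
0       CS        1
1       EE        3
2  Physics        2
filter rows where major in ['CS', 'EE']:
  major  credits
0    CS        1
1    EE        3
add column credits_plus_5 = t['credits'] + 5:
  major  credits  credits_plus_5
0    CS        1               6
1    EE        3               8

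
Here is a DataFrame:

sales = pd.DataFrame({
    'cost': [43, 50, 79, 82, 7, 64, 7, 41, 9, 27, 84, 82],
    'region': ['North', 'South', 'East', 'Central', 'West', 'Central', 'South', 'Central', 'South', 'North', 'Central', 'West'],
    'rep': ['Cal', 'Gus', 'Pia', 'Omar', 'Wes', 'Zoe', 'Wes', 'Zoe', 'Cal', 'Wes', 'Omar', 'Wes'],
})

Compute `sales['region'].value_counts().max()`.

value_counts of region:
region
Central    4
South      3
North      2
West       2
East       1
Name: count, dtype: int64
max of the resulting series → 4

4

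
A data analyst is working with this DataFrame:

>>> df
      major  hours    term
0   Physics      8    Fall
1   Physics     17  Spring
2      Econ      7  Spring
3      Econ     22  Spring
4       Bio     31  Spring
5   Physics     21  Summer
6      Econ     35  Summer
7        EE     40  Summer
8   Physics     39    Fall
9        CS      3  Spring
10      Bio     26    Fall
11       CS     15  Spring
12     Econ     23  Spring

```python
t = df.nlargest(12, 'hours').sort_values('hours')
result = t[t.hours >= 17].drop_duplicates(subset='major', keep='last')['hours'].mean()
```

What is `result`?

take 12 rows with largest hours:
      major  hours    term
7        EE     40  Summer
8   Physics     39    Fall
6      Econ     35  Summer
4       Bio     31  Spring
10      Bio     26    Fall
12     Econ     23  Spring
3      Econ     22  Spring
5   Physics     21  Summer
1   Physics     17  Spring
11       CS     15  Spring
0   Physics      8    Fall
2      Econ      7  Spring
sort by hours:
      major  hours    term
2      Econ      7  Spring
0   Physics      8    Fall
11       CS     15  Spring
1   Physics     17  Spring
5   Physics     21  Summer
3      Econ     22  Spring
12     Econ     23  Spring
10      Bio     26    Fall
4       Bio     31  Spring
6      Econ     35  Summer
8   Physics     39    Fall
7        EE     40  Summer
filter rows where hours >= 17:
      major  hours    term
1   Physics     17  Spring
5   Physics     21  Summer
3      Econ     22  Spring
12     Econ     23  Spring
10      Bio     26    Fall
4       Bio     31  Spring
6      Econ     35  Summer
8   Physics     39    Fall
7        EE     40  Summer
drop duplicate major (keep=last):
     major  hours    term
4      Bio     31  Spring
6     Econ     35  Summer
8  Physics     39    Fall
7       EE     40  Summer
So mean() = 36.25.

36.25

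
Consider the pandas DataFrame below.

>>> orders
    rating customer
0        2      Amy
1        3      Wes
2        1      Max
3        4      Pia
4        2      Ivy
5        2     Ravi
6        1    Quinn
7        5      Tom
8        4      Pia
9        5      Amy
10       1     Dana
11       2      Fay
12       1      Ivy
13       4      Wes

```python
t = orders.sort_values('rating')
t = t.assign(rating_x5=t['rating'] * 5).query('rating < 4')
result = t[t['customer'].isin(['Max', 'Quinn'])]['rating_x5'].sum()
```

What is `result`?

10

sort by rating:
    rating customer
2        1      Max
6        1    Quinn
10       1     Dana
12       1      Ivy
0        2      Amy
4        2      Ivy
5        2     Ravi
11       2      Fay
1        3      Wes
3        4      Pia
8        4      Pia
13       4      Wes
7        5      Tom
9        5      Amy
add column rating_x5 = t['rating'] * 5:
    rating customer  rating_x5
2        1      Max          5
6        1    Quinn          5
10       1     Dana          5
12       1      Ivy          5
0        2      Amy         10
4        2      Ivy         10
5        2     Ravi         10
11       2      Fay         10
1        3      Wes         15
3        4      Pia         20
8        4      Pia         20
13       4      Wes         20
7        5      Tom         25
9        5      Amy         25
filter rows where rating < 4:
    rating customer  rating_x5
2        1      Max          5
6        1    Quinn          5
10       1     Dana          5
12       1      Ivy          5
0        2      Amy         10
4        2      Ivy         10
5        2     Ravi         10
11       2      Fay         10
1        3      Wes         15
filter rows where customer in ['Max', 'Quinn']:
   rating customer  rating_x5
2       1      Max          5
6       1    Quinn          5
Hence 10.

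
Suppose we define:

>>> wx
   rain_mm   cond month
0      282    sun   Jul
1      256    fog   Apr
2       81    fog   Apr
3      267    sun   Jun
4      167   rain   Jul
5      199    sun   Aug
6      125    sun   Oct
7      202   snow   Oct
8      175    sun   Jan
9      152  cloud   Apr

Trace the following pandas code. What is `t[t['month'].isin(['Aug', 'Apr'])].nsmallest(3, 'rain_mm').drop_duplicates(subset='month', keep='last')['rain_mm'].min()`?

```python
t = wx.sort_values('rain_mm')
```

152

sort by rain_mm:
   rain_mm   cond month
2       81    fog   Apr
6      125    sun   Oct
9      152  cloud   Apr
4      167   rain   Jul
8      175    sun   Jan
5      199    sun   Aug
7      202   snow   Oct
1      256    fog   Apr
3      267    sun   Jun
0      282    sun   Jul
filter rows where month in ['Aug', 'Apr']:
   rain_mm   cond month
2       81    fog   Apr
9      152  cloud   Apr
5      199    sun   Aug
1      256    fog   Apr
take 3 rows with smallest rain_mm:
   rain_mm   cond month
2       81    fog   Apr
9      152  cloud   Apr
5      199    sun   Aug
drop duplicate month (keep=last):
   rain_mm   cond month
9      152  cloud   Apr
5      199    sun   Aug
Then the min of column 'rain_mm': 152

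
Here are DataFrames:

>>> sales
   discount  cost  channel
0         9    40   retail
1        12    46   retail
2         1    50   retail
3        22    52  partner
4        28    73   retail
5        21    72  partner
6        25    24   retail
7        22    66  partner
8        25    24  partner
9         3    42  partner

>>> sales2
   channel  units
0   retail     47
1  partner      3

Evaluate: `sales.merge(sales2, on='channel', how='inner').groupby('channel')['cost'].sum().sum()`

merge on 'channel' (how='inner') → 10 rows:
   discount  cost  channel  units
0         9    40   retail     47
1        12    46   retail     47
2         1    50   retail     47
3        22    52  partner      3
4        28    73   retail     47
5        21    72  partner      3
6        25    24   retail     47
7        22    66  partner      3
8        25    24  partner      3
9         3    42  partner      3
group by channel, sum of cost:
channel
partner    256
retail     233
Name: cost, dtype: int64

489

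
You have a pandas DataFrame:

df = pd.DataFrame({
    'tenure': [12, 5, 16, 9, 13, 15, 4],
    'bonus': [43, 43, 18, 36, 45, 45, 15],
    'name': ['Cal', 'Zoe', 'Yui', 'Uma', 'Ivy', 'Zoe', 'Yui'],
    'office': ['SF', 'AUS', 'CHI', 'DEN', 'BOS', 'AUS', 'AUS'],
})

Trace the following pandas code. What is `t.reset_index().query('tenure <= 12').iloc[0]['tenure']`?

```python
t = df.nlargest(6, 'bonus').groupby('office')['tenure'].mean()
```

take 6 rows with largest bonus:
   tenure  bonus name office
4      13     45  Ivy    BOS
5      15     45  Zoe    AUS
0      12     43  Cal     SF
1       5     43  Zoe    AUS
3       9     36  Uma    DEN
2      16     18  Yui    CHI
group by office, mean of tenure:
office
AUS    10.0
BOS    13.0
CHI    16.0
DEN     9.0
SF     12.0
Name: tenure, dtype: float64
reset_index():
  office  tenure
0    AUS    10.0
1    BOS    13.0
2    CHI    16.0
3    DEN     9.0
4     SF    12.0
filter rows where tenure <= 12:
  office  tenure
0    AUS    10.0
3    DEN     9.0
4     SF    12.0
Finally, value at position 0, column 'tenure' = 10.0.

10.0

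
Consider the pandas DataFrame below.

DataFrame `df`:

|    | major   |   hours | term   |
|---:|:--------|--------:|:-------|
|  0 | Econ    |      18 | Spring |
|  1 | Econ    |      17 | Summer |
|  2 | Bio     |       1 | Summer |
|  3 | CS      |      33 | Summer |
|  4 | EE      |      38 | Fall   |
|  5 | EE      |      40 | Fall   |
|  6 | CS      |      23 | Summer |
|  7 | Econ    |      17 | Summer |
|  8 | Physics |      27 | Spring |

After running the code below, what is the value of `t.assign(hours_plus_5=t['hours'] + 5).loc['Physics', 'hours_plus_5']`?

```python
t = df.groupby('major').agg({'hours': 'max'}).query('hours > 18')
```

group by major, max of hours:
         hours
major         
Bio          1
CS          33
EE          40
Econ        18
Physics     27
filter rows where hours > 18:
         hours
major         
CS          33
EE          40
Physics     27
add column hours_plus_5 = t['hours'] + 5:
         hours  hours_plus_5
major                       
CS          33            38
EE          40            45
Physics     27            32
The value at row 'Physics', column 'hours_plus_5' is 32.

32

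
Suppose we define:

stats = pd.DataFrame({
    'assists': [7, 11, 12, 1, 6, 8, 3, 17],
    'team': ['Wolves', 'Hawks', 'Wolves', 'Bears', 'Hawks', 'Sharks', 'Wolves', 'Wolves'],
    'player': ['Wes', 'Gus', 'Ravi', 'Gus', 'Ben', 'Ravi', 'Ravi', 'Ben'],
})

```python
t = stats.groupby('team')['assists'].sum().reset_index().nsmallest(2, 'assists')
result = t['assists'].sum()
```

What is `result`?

group by team, sum of assists:
team
Bears      1
Hawks     17
Sharks     8
Wolves    39
Name: assists, dtype: int64
reset_index():
     team  assists
0   Bears        1
1   Hawks       17
2  Sharks        8
3  Wolves       39
take 2 rows with smallest assists:
     team  assists
0   Bears        1
2  Sharks        8

9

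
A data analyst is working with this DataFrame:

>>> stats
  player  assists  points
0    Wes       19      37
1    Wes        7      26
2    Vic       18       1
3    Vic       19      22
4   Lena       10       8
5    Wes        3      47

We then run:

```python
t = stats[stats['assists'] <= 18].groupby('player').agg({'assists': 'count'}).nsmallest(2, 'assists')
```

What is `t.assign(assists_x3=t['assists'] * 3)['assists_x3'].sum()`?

filter rows where assists <= 18:
  player  assists  points
1    Wes        7      26
2    Vic       18       1
4   Lena       10       8
5    Wes        3      47
group by player, count of assists:
        assists
player         
Lena          1
Vic           1
Wes           2
take 2 rows with smallest assists:
        assists
player         
Lena          1
Vic           1
add column assists_x3 = t['assists'] * 3:
        assists  assists_x3
player                     
Lena          1           3
Vic           1           3
Reading off the sum of column 'assists_x3', we get 6.

6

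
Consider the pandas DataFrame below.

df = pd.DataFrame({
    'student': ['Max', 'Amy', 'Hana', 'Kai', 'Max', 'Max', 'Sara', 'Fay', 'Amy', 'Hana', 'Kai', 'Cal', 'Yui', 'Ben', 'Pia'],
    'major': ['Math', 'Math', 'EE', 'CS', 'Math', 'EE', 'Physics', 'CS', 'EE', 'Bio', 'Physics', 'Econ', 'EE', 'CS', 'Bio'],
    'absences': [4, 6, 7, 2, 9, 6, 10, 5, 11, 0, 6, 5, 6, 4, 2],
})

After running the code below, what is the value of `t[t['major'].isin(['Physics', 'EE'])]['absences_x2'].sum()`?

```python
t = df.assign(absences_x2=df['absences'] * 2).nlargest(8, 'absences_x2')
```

92

add column absences_x2 = df['absences'] * 2:
   student    major  absences  absences_x2
0      Max     Math         4            8
1      Amy     Math         6           12
2     Hana       EE         7           14
3      Kai       CS         2            4
4      Max     Math         9           18
5      Max       EE         6           12
6     Sara  Physics        10           20
7      Fay       CS         5           10
8      Amy       EE        11           22
9     Hana      Bio         0            0
10     Kai  Physics         6           12
11     Cal     Econ         5           10
12     Yui       EE         6           12
13     Ben       CS         4            8
14     Pia      Bio         2            4
take 8 rows with largest absences_x2:
   student    major  absences  absences_x2
8      Amy       EE        11           22
6     Sara  Physics        10           20
4      Max     Math         9           18
2     Hana       EE         7           14
1      Amy     Math         6           12
5      Max       EE         6           12
10     Kai  Physics         6           12
12     Yui       EE         6           12
filter rows where major in ['Physics', 'EE']:
   student    major  absences  absences_x2
8      Amy       EE        11           22
6     Sara  Physics        10           20
2     Hana       EE         7           14
5      Max       EE         6           12
10     Kai  Physics         6           12
12     Yui       EE         6           12
Then the sum of column 'absences_x2': 92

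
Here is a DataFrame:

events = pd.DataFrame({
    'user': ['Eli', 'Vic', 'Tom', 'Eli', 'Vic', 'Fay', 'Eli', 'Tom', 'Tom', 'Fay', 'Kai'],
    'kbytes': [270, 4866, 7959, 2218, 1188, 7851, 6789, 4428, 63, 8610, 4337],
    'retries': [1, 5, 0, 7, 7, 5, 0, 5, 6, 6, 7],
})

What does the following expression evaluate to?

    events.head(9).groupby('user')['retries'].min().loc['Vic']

take first 9 rows:
  user  kbytes  retries
0  Eli     270        1
1  Vic    4866        5
2  Tom    7959        0
3  Eli    2218        7
4  Vic    1188        7
5  Fay    7851        5
6  Eli    6789        0
7  Tom    4428        5
8  Tom      63        6
group by user, min of retries:
user
Eli    0
Fay    5
Tom    0
Vic    5
Name: retries, dtype: int64
Finally, value at index 'Vic' = 5.

5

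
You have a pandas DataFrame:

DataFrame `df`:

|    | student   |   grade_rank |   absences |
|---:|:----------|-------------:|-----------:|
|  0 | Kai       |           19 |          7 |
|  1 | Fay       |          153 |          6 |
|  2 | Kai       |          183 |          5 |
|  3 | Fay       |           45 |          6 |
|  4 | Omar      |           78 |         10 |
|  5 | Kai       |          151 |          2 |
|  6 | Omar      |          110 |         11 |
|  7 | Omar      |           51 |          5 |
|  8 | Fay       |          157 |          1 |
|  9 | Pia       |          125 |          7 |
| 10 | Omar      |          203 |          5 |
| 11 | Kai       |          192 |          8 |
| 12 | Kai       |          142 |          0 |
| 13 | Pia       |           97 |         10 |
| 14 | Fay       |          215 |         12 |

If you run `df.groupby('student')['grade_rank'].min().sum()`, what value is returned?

group by student, min of grade_rank:
student
Fay     45
Kai     19
Omar    51
Pia     97
Name: grade_rank, dtype: int64
Hence 212.

212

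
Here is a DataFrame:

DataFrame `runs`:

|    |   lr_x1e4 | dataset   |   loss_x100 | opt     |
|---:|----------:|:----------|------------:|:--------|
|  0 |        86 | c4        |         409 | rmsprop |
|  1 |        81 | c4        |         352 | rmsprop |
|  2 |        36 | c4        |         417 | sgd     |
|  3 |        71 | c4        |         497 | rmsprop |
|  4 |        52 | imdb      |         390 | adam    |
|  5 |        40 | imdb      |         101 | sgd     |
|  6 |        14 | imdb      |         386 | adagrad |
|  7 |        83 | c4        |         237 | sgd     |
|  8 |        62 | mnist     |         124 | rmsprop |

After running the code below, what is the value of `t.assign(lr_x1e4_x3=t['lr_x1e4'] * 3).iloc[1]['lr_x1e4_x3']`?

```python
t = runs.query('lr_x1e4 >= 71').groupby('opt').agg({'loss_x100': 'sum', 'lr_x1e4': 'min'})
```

filter rows where lr_x1e4 >= 71:
   lr_x1e4 dataset  loss_x100      opt
0       86      c4        409  rmsprop
1       81      c4        352  rmsprop
3       71      c4        497  rmsprop
7       83      c4        237      sgd
group by opt: sum(loss_x100), min(lr_x1e4):
         loss_x100  lr_x1e4
opt                        
rmsprop       1258       71
sgd            237       83
add column lr_x1e4_x3 = t['lr_x1e4'] * 3:
         loss_x100  lr_x1e4  lr_x1e4_x3
opt                                    
rmsprop       1258       71         213
sgd            237       83         249
Reading off the value at position 1, column 'lr_x1e4_x3', we get 249.

249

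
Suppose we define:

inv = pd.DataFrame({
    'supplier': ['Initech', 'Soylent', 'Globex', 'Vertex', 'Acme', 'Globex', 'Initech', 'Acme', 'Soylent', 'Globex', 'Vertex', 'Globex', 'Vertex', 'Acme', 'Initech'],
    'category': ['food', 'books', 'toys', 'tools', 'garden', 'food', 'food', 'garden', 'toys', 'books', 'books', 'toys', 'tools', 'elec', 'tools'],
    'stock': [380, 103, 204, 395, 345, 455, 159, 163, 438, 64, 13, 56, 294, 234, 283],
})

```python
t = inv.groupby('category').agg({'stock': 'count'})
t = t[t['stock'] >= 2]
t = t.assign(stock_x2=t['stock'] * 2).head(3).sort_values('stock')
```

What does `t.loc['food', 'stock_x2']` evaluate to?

group by category, count of stock:
          stock
category       
books         3
elec          1
food          3
garden        2
tools         3
toys          3
filter rows where stock >= 2:
          stock
category       
books         3
food          3
garden        2
tools         3
toys          3
add column stock_x2 = t['stock'] * 2:
          stock  stock_x2
category                 
books         3         6
food          3         6
garden        2         4
tools         3         6
toys          3         6
take first 3 rows:
          stock  stock_x2
category                 
books         3         6
food          3         6
garden        2         4
sort by stock:
          stock  stock_x2
category                 
garden        2         4
books         3         6
food          3         6
value at row 'food', column 'stock_x2' → 6

6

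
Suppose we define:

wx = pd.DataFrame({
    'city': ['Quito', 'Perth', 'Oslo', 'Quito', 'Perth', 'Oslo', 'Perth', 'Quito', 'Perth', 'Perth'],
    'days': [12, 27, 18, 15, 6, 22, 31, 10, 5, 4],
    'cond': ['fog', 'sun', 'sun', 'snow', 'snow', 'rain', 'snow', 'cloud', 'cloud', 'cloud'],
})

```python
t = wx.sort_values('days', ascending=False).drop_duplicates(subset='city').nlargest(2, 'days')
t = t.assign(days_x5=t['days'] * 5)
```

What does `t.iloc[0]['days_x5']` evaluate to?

155

sort by days descending:
    city  days   cond
6  Perth    31   snow
1  Perth    27    sun
5   Oslo    22   rain
2   Oslo    18    sun
3  Quito    15   snow
0  Quito    12    fog
7  Quito    10  cloud
4  Perth     6   snow
8  Perth     5  cloud
9  Perth     4  cloud
drop duplicate city (keep=first):
    city  days  cond
6  Perth    31  snow
5   Oslo    22  rain
3  Quito    15  snow
take 2 rows with largest days:
    city  days  cond
6  Perth    31  snow
5   Oslo    22  rain
add column days_x5 = t['days'] * 5:
    city  days  cond  days_x5
6  Perth    31  snow      155
5   Oslo    22  rain      110
The value at position 0, column 'days_x5' is 155.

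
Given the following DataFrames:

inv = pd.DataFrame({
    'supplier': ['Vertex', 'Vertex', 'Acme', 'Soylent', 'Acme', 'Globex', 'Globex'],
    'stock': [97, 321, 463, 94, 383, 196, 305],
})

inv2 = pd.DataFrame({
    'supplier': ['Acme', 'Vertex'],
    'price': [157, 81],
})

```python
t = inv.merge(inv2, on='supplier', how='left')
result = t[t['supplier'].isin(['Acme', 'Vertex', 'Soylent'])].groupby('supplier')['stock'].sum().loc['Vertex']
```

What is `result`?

merge on 'supplier' (how='left') → 7 rows:
  supplier  stock  price
0   Vertex     97   81.0
1   Vertex    321   81.0
2     Acme    463  157.0
3  Soylent     94    NaN
4     Acme    383  157.0
5   Globex    196    NaN
6   Globex    305    NaN
filter rows where supplier in ['Acme', 'Vertex', 'Soylent']:
  supplier  stock  price
0   Vertex     97   81.0
1   Vertex    321   81.0
2     Acme    463  157.0
3  Soylent     94    NaN
4     Acme    383  157.0
group by supplier, sum of stock:
supplier
Acme       846
Soylent     94
Vertex     418
Name: stock, dtype: int64
value at index 'Vertex' → 418

418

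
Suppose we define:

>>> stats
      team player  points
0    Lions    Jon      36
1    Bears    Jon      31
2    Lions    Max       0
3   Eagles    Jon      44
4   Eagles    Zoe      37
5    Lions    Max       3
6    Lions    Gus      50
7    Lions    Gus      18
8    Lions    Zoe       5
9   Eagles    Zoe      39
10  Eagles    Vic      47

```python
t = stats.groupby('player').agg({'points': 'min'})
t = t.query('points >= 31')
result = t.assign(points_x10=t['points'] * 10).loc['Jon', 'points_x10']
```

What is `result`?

310

group by player, min of points:
        points
player        
Gus         18
Jon         31
Max          0
Vic         47
Zoe          5
filter rows where points >= 31:
        points
player        
Jon         31
Vic         47
add column points_x10 = t['points'] * 10:
        points  points_x10
player                    
Jon         31         310
Vic         47         470
Hence 310.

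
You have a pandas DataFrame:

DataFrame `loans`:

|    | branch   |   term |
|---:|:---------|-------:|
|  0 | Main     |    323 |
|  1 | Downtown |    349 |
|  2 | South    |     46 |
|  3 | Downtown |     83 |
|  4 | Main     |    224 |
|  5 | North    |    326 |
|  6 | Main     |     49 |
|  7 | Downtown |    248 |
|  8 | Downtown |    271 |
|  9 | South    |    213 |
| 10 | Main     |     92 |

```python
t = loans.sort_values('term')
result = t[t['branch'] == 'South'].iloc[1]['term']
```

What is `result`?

sort by term:
      branch  term
2      South    46
6       Main    49
3   Downtown    83
10      Main    92
9      South   213
4       Main   224
7   Downtown   248
8   Downtown   271
0       Main   323
5      North   326
1   Downtown   349
filter rows where branch == 'South':
  branch  term
2  South    46
9  South   213
Finally, value at position 1, column 'term' = 213.

213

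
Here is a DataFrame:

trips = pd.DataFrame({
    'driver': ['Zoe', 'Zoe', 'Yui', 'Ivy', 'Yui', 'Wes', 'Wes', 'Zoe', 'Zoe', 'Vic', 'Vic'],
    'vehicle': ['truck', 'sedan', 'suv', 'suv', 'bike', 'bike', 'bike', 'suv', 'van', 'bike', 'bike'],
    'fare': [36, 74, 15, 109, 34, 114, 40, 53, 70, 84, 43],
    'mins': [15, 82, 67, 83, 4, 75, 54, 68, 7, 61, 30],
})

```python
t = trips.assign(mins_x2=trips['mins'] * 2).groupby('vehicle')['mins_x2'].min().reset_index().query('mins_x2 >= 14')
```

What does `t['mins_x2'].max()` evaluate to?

164

add column mins_x2 = trips['mins'] * 2:
   driver vehicle  fare  mins  mins_x2
0     Zoe   truck    36    15       30
1     Zoe   sedan    74    82      164
2     Yui     suv    15    67      134
3     Ivy     suv   109    83      166
4     Yui    bike    34     4        8
5     Wes    bike   114    75      150
6     Wes    bike    40    54      108
7     Zoe     suv    53    68      136
8     Zoe     van    70     7       14
9     Vic    bike    84    61      122
10    Vic    bike    43    30       60
group by vehicle, min of mins_x2:
vehicle
bike       8
sedan    164
suv      134
truck     30
van       14
Name: mins_x2, dtype: int64
reset_index():
  vehicle  mins_x2
0    bike        8
1   sedan      164
2     suv      134
3   truck       30
4     van       14
filter rows where mins_x2 >= 14:
  vehicle  mins_x2
1   sedan      164
2     suv      134
3   truck       30
4     van       14
Taking the max of column 'mins_x2' gives 164.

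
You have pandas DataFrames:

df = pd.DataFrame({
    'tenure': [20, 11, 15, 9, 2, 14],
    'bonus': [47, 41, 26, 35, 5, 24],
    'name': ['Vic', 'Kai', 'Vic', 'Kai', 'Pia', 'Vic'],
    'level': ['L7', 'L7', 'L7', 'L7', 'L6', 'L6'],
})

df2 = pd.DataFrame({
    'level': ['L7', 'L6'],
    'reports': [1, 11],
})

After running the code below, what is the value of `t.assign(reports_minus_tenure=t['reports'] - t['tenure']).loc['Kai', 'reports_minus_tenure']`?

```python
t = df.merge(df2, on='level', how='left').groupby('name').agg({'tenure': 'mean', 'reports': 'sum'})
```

merge on 'level' (how='left') → 6 rows:
   tenure  bonus name level  reports
0      20     47  Vic    L7        1
1      11     41  Kai    L7        1
2      15     26  Vic    L7        1
3       9     35  Kai    L7        1
4       2      5  Pia    L6       11
5      14     24  Vic    L6       11
group by name: mean(tenure), sum(reports):
         tenure  reports
name                    
Kai   10.000000        2
Pia    2.000000       11
Vic   16.333333       13
add column reports_minus_tenure = t['reports'] - t['tenure']:
         tenure  reports  reports_minus_tenure
name                                          
Kai   10.000000        2             -8.000000
Pia    2.000000       11              9.000000
Vic   16.333333       13             -3.333333

-8.0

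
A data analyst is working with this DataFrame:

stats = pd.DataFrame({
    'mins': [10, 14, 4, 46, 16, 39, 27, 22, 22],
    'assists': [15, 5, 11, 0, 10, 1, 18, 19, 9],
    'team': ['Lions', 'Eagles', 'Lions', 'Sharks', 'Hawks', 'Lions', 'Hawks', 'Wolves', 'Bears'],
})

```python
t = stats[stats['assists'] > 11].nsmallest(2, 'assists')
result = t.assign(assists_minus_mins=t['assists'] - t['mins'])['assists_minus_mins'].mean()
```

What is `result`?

filter rows where assists > 11:
   mins  assists    team
0    10       15   Lions
6    27       18   Hawks
7    22       19  Wolves
take 2 rows with smallest assists:
   mins  assists   team
0    10       15  Lions
6    27       18  Hawks
add column assists_minus_mins = t['assists'] - t['mins']:
   mins  assists   team  assists_minus_mins
0    10       15  Lions                   5
6    27       18  Hawks                  -9

-2.0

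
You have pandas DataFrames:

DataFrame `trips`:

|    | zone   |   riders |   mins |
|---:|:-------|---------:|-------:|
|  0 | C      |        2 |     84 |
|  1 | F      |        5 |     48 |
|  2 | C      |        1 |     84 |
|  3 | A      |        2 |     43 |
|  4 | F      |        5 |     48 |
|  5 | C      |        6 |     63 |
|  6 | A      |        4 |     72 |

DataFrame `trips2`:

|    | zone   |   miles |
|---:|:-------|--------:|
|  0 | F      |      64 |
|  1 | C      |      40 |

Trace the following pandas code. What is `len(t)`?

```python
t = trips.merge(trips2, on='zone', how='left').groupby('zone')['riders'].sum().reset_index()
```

3

merge on 'zone' (how='left') → 7 rows:
  zone  riders  mins  miles
0    C       2    84   40.0
1    F       5    48   64.0
2    C       1    84   40.0
3    A       2    43    NaN
4    F       5    48   64.0
5    C       6    63   40.0
6    A       4    72    NaN
group by zone, sum of riders:
zone
A     6
C     9
F    10
Name: riders, dtype: int64
reset_index():
  zone  riders
0    A       6
1    C       9
2    F      10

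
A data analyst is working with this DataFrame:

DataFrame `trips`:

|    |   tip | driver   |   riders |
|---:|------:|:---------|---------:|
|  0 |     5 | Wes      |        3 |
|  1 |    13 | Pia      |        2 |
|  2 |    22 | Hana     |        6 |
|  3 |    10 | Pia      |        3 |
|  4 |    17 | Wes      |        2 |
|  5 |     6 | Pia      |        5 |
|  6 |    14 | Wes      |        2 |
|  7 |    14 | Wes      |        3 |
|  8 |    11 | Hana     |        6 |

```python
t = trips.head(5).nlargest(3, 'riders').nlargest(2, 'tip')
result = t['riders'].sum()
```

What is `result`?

take first 5 rows:
   tip driver  riders
0    5    Wes       3
1   13    Pia       2
2   22   Hana       6
3   10    Pia       3
4   17    Wes       2
take 3 rows with largest riders:
   tip driver  riders
2   22   Hana       6
0    5    Wes       3
3   10    Pia       3
take 2 rows with largest tip:
   tip driver  riders
2   22   Hana       6
3   10    Pia       3
The sum of column 'riders' is 9.

9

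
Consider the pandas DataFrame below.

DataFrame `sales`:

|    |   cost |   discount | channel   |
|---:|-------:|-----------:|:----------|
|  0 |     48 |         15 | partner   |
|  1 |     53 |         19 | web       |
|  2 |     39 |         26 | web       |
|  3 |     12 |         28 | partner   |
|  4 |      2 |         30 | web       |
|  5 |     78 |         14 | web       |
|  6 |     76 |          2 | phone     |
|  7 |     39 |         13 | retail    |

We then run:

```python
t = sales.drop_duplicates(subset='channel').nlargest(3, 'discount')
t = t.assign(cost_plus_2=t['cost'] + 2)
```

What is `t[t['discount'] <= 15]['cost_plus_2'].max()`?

50

drop duplicate channel (keep=first):
   cost  discount  channel
0    48        15  partner
1    53        19      web
6    76         2    phone
7    39        13   retail
take 3 rows with largest discount:
   cost  discount  channel
1    53        19      web
0    48        15  partner
7    39        13   retail
add column cost_plus_2 = t['cost'] + 2:
   cost  discount  channel  cost_plus_2
1    53        19      web           55
0    48        15  partner           50
7    39        13   retail           41
filter rows where discount <= 15:
   cost  discount  channel  cost_plus_2
0    48        15  partner           50
7    39        13   retail           41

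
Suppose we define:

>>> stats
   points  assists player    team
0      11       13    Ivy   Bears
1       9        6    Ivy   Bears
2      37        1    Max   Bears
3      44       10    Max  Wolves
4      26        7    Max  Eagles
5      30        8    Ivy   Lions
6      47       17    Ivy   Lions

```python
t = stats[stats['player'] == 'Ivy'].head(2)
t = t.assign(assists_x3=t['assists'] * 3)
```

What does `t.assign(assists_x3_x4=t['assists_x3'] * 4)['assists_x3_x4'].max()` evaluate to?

156

filter rows where player == 'Ivy':
   points  assists player   team
0      11       13    Ivy  Bears
1       9        6    Ivy  Bears
5      30        8    Ivy  Lions
6      47       17    Ivy  Lions
take first 2 rows:
   points  assists player   team
0      11       13    Ivy  Bears
1       9        6    Ivy  Bears
add column assists_x3 = t['assists'] * 3:
   points  assists player   team  assists_x3
0      11       13    Ivy  Bears          39
1       9        6    Ivy  Bears          18
add column assists_x3_x4 = t['assists_x3'] * 4:
   points  assists player   team  assists_x3  assists_x3_x4
0      11       13    Ivy  Bears          39            156
1       9        6    Ivy  Bears          18             72
Then the max of column 'assists_x3_x4': 156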